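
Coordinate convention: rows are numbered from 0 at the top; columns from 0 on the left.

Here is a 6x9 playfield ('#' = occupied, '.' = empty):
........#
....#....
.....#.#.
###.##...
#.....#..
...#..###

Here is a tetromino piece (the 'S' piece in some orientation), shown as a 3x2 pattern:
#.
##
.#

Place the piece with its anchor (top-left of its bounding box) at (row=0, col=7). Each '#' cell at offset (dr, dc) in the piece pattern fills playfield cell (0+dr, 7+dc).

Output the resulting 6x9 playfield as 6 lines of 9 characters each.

Answer: .......##
....#..##
.....#.##
###.##...
#.....#..
...#..###

Derivation:
Fill (0+0,7+0) = (0,7)
Fill (0+1,7+0) = (1,7)
Fill (0+1,7+1) = (1,8)
Fill (0+2,7+1) = (2,8)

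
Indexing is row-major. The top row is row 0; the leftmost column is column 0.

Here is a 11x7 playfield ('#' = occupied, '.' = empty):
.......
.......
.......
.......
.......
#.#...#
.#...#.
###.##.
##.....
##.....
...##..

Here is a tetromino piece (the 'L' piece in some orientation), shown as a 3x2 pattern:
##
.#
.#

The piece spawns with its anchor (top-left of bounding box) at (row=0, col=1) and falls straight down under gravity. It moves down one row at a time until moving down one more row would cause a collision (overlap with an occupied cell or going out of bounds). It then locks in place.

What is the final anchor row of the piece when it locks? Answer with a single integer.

Answer: 2

Derivation:
Spawn at (row=0, col=1). Try each row:
  row 0: fits
  row 1: fits
  row 2: fits
  row 3: blocked -> lock at row 2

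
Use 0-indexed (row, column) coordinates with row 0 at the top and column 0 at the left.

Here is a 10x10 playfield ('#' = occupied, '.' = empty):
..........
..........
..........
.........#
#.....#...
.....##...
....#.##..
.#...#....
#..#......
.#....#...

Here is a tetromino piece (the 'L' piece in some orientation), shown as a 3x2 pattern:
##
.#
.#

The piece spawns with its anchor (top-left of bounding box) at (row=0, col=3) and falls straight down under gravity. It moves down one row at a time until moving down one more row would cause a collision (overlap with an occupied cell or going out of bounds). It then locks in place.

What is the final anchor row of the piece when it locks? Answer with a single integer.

Answer: 3

Derivation:
Spawn at (row=0, col=3). Try each row:
  row 0: fits
  row 1: fits
  row 2: fits
  row 3: fits
  row 4: blocked -> lock at row 3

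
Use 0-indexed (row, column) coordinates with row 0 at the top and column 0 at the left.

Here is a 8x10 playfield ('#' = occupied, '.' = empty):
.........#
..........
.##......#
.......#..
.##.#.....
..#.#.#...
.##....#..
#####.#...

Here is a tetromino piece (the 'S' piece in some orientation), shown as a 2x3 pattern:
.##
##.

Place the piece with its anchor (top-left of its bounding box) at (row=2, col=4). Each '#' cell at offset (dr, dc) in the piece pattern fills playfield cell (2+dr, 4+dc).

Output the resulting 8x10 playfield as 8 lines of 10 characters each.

Fill (2+0,4+1) = (2,5)
Fill (2+0,4+2) = (2,6)
Fill (2+1,4+0) = (3,4)
Fill (2+1,4+1) = (3,5)

Answer: .........#
..........
.##..##..#
....##.#..
.##.#.....
..#.#.#...
.##....#..
#####.#...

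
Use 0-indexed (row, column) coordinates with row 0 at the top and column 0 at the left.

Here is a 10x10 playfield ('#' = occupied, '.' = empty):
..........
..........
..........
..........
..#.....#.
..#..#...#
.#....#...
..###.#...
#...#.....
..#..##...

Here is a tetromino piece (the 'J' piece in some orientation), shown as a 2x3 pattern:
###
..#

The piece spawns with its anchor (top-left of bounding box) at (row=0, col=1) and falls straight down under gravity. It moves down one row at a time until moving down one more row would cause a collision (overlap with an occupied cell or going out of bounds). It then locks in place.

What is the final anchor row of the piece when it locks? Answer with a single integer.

Spawn at (row=0, col=1). Try each row:
  row 0: fits
  row 1: fits
  row 2: fits
  row 3: fits
  row 4: blocked -> lock at row 3

Answer: 3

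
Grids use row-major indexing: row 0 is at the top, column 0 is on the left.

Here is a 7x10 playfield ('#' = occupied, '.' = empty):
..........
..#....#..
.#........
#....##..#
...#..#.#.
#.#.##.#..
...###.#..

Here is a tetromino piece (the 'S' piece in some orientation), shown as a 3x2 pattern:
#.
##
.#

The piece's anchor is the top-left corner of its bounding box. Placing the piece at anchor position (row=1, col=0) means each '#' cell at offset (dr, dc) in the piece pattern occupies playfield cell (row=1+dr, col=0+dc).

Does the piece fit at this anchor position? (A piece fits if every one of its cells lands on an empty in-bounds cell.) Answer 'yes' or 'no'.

Check each piece cell at anchor (1, 0):
  offset (0,0) -> (1,0): empty -> OK
  offset (1,0) -> (2,0): empty -> OK
  offset (1,1) -> (2,1): occupied ('#') -> FAIL
  offset (2,1) -> (3,1): empty -> OK
All cells valid: no

Answer: no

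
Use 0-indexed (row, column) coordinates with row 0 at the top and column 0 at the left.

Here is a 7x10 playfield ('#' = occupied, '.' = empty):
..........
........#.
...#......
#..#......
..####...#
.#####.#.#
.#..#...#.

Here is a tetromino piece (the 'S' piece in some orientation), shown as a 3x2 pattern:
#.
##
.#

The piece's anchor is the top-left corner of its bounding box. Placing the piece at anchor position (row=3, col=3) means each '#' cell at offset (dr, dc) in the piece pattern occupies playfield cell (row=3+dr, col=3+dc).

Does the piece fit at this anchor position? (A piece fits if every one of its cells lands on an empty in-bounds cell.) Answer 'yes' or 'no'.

Check each piece cell at anchor (3, 3):
  offset (0,0) -> (3,3): occupied ('#') -> FAIL
  offset (1,0) -> (4,3): occupied ('#') -> FAIL
  offset (1,1) -> (4,4): occupied ('#') -> FAIL
  offset (2,1) -> (5,4): occupied ('#') -> FAIL
All cells valid: no

Answer: no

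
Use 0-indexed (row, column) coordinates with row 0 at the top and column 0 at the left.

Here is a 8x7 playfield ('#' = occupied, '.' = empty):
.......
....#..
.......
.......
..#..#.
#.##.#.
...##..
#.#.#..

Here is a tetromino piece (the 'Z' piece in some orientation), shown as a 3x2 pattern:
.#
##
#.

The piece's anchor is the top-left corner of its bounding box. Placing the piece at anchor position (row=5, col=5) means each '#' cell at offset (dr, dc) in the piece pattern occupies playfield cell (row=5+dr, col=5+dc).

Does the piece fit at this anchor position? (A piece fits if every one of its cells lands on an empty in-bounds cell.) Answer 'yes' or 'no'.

Answer: yes

Derivation:
Check each piece cell at anchor (5, 5):
  offset (0,1) -> (5,6): empty -> OK
  offset (1,0) -> (6,5): empty -> OK
  offset (1,1) -> (6,6): empty -> OK
  offset (2,0) -> (7,5): empty -> OK
All cells valid: yes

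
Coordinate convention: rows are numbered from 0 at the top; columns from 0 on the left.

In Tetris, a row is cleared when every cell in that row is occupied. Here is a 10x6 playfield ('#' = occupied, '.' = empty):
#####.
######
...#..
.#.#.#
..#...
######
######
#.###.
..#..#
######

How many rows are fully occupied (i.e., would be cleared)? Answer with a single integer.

Answer: 4

Derivation:
Check each row:
  row 0: 1 empty cell -> not full
  row 1: 0 empty cells -> FULL (clear)
  row 2: 5 empty cells -> not full
  row 3: 3 empty cells -> not full
  row 4: 5 empty cells -> not full
  row 5: 0 empty cells -> FULL (clear)
  row 6: 0 empty cells -> FULL (clear)
  row 7: 2 empty cells -> not full
  row 8: 4 empty cells -> not full
  row 9: 0 empty cells -> FULL (clear)
Total rows cleared: 4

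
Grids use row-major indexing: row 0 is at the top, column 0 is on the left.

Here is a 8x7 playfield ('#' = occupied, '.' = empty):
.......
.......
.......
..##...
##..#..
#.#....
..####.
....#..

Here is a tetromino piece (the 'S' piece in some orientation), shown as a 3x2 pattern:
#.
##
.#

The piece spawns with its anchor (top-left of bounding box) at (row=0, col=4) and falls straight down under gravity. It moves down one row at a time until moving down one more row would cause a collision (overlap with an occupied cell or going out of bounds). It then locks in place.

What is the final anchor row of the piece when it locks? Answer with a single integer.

Spawn at (row=0, col=4). Try each row:
  row 0: fits
  row 1: fits
  row 2: fits
  row 3: blocked -> lock at row 2

Answer: 2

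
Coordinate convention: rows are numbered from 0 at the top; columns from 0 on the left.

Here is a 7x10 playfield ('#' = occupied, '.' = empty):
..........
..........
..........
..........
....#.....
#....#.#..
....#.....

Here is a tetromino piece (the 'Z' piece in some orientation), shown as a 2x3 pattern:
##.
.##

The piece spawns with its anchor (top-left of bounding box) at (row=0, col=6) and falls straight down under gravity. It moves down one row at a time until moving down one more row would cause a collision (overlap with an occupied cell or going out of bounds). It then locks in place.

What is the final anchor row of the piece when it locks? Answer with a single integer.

Spawn at (row=0, col=6). Try each row:
  row 0: fits
  row 1: fits
  row 2: fits
  row 3: fits
  row 4: blocked -> lock at row 3

Answer: 3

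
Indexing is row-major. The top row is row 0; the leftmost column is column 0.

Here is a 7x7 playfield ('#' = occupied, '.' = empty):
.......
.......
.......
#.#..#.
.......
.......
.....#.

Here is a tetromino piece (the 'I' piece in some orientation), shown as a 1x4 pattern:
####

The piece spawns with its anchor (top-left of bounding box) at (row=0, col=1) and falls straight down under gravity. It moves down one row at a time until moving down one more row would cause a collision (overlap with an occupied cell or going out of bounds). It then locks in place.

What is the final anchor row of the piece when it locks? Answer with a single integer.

Spawn at (row=0, col=1). Try each row:
  row 0: fits
  row 1: fits
  row 2: fits
  row 3: blocked -> lock at row 2

Answer: 2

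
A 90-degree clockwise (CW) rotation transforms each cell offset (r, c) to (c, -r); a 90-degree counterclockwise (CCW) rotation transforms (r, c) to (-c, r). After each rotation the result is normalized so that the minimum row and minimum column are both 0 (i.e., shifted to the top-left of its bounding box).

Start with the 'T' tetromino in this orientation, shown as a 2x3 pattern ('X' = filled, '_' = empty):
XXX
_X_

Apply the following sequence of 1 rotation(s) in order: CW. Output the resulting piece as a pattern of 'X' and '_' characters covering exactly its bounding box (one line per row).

Start:
XXX
_X_
After rotation 1 (CW):
_X
XX
_X

Answer: _X
XX
_X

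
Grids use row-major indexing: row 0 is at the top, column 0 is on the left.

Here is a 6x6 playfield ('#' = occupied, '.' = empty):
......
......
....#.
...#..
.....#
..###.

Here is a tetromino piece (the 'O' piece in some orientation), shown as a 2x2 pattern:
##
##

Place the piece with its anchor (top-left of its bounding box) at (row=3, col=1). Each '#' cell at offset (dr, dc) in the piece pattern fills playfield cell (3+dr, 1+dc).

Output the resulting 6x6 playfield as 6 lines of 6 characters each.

Answer: ......
......
....#.
.###..
.##..#
..###.

Derivation:
Fill (3+0,1+0) = (3,1)
Fill (3+0,1+1) = (3,2)
Fill (3+1,1+0) = (4,1)
Fill (3+1,1+1) = (4,2)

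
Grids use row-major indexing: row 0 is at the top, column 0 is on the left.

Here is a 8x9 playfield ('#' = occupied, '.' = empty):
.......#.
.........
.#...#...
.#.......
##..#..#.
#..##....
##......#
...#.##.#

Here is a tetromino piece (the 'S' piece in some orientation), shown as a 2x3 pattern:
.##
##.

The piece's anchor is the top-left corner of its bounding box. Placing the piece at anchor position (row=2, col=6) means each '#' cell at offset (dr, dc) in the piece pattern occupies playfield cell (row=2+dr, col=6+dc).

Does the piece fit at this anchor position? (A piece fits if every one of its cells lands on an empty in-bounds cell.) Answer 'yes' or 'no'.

Check each piece cell at anchor (2, 6):
  offset (0,1) -> (2,7): empty -> OK
  offset (0,2) -> (2,8): empty -> OK
  offset (1,0) -> (3,6): empty -> OK
  offset (1,1) -> (3,7): empty -> OK
All cells valid: yes

Answer: yes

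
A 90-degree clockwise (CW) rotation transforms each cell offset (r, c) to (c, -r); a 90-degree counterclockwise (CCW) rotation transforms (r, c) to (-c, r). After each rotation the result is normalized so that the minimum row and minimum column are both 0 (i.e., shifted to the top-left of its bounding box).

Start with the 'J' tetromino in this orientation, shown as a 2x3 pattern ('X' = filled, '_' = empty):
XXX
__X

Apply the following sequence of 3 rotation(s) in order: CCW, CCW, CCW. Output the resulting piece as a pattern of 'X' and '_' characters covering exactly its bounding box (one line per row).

Answer: _X
_X
XX

Derivation:
Start:
XXX
__X
After rotation 1 (CCW):
XX
X_
X_
After rotation 2 (CCW):
X__
XXX
After rotation 3 (CCW):
_X
_X
XX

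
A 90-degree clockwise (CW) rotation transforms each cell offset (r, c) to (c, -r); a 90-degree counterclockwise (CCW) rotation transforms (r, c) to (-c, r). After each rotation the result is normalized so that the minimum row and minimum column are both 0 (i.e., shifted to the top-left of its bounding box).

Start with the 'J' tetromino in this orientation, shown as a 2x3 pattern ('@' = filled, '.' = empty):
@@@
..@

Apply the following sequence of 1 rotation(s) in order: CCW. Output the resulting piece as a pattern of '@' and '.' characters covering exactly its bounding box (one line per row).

Answer: @@
@.
@.

Derivation:
Start:
@@@
..@
After rotation 1 (CCW):
@@
@.
@.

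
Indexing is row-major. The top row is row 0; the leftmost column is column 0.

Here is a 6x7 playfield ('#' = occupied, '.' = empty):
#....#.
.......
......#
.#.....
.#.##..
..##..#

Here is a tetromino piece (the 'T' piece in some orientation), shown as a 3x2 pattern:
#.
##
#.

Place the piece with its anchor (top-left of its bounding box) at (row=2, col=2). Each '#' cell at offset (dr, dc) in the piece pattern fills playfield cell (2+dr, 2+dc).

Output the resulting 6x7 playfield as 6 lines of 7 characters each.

Fill (2+0,2+0) = (2,2)
Fill (2+1,2+0) = (3,2)
Fill (2+1,2+1) = (3,3)
Fill (2+2,2+0) = (4,2)

Answer: #....#.
.......
..#...#
.###...
.####..
..##..#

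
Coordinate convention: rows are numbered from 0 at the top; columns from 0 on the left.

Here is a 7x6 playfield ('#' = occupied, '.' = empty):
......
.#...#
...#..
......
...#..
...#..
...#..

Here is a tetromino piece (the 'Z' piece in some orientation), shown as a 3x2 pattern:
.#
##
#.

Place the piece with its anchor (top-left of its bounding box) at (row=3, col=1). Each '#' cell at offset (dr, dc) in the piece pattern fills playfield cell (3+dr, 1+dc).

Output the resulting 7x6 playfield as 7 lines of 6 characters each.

Fill (3+0,1+1) = (3,2)
Fill (3+1,1+0) = (4,1)
Fill (3+1,1+1) = (4,2)
Fill (3+2,1+0) = (5,1)

Answer: ......
.#...#
...#..
..#...
.###..
.#.#..
...#..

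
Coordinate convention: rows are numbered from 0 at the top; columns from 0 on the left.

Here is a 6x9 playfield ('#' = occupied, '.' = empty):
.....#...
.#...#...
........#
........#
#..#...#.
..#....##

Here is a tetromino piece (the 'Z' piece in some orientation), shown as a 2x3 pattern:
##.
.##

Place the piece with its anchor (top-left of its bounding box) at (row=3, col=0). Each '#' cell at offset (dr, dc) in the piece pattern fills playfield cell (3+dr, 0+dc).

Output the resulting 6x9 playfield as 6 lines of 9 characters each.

Fill (3+0,0+0) = (3,0)
Fill (3+0,0+1) = (3,1)
Fill (3+1,0+1) = (4,1)
Fill (3+1,0+2) = (4,2)

Answer: .....#...
.#...#...
........#
##......#
####...#.
..#....##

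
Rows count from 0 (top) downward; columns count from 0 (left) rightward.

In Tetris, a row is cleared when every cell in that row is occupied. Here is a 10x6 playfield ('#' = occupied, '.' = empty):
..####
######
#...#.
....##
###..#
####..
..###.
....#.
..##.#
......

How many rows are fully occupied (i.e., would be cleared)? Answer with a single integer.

Check each row:
  row 0: 2 empty cells -> not full
  row 1: 0 empty cells -> FULL (clear)
  row 2: 4 empty cells -> not full
  row 3: 4 empty cells -> not full
  row 4: 2 empty cells -> not full
  row 5: 2 empty cells -> not full
  row 6: 3 empty cells -> not full
  row 7: 5 empty cells -> not full
  row 8: 3 empty cells -> not full
  row 9: 6 empty cells -> not full
Total rows cleared: 1

Answer: 1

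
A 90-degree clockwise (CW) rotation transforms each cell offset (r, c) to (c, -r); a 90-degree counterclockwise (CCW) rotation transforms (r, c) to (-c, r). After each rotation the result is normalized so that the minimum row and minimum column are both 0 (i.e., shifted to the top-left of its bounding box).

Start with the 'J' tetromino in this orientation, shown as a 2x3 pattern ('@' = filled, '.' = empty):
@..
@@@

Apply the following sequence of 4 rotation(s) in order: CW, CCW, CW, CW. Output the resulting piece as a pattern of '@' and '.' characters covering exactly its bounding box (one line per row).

Start:
@..
@@@
After rotation 1 (CW):
@@
@.
@.
After rotation 2 (CCW):
@..
@@@
After rotation 3 (CW):
@@
@.
@.
After rotation 4 (CW):
@@@
..@

Answer: @@@
..@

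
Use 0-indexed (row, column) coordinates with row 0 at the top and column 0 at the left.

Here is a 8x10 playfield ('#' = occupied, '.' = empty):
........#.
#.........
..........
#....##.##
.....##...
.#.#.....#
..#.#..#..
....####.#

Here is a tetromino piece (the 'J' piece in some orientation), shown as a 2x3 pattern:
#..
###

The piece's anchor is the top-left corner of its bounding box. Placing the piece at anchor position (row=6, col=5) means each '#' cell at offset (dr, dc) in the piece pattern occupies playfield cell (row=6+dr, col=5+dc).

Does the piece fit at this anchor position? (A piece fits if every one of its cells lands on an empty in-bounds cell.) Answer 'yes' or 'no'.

Answer: no

Derivation:
Check each piece cell at anchor (6, 5):
  offset (0,0) -> (6,5): empty -> OK
  offset (1,0) -> (7,5): occupied ('#') -> FAIL
  offset (1,1) -> (7,6): occupied ('#') -> FAIL
  offset (1,2) -> (7,7): occupied ('#') -> FAIL
All cells valid: no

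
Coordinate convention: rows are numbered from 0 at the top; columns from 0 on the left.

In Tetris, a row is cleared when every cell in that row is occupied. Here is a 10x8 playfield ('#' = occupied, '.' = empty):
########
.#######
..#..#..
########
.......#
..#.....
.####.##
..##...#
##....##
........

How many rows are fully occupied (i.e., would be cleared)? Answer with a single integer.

Answer: 2

Derivation:
Check each row:
  row 0: 0 empty cells -> FULL (clear)
  row 1: 1 empty cell -> not full
  row 2: 6 empty cells -> not full
  row 3: 0 empty cells -> FULL (clear)
  row 4: 7 empty cells -> not full
  row 5: 7 empty cells -> not full
  row 6: 2 empty cells -> not full
  row 7: 5 empty cells -> not full
  row 8: 4 empty cells -> not full
  row 9: 8 empty cells -> not full
Total rows cleared: 2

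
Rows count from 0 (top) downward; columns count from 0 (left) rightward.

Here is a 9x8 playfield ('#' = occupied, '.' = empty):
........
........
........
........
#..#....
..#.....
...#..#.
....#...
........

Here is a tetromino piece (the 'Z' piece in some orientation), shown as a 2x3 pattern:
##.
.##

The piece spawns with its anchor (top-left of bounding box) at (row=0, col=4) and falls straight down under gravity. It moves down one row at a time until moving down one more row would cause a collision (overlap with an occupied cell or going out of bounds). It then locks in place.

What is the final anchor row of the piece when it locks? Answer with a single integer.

Spawn at (row=0, col=4). Try each row:
  row 0: fits
  row 1: fits
  row 2: fits
  row 3: fits
  row 4: fits
  row 5: blocked -> lock at row 4

Answer: 4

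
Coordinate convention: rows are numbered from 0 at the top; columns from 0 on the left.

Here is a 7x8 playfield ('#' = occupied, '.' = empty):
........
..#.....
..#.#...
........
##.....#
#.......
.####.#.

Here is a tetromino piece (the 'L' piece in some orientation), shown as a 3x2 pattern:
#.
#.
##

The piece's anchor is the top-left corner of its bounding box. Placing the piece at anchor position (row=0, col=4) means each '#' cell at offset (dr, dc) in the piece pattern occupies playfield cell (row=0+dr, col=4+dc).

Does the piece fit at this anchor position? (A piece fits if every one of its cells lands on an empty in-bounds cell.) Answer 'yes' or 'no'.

Check each piece cell at anchor (0, 4):
  offset (0,0) -> (0,4): empty -> OK
  offset (1,0) -> (1,4): empty -> OK
  offset (2,0) -> (2,4): occupied ('#') -> FAIL
  offset (2,1) -> (2,5): empty -> OK
All cells valid: no

Answer: no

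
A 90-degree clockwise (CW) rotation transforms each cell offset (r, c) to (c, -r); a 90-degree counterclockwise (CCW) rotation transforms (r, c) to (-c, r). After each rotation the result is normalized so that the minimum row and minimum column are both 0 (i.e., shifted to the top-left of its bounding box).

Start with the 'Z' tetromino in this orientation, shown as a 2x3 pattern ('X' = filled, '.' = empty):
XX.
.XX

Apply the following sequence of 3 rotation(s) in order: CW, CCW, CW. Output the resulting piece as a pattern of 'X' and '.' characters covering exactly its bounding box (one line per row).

Start:
XX.
.XX
After rotation 1 (CW):
.X
XX
X.
After rotation 2 (CCW):
XX.
.XX
After rotation 3 (CW):
.X
XX
X.

Answer: .X
XX
X.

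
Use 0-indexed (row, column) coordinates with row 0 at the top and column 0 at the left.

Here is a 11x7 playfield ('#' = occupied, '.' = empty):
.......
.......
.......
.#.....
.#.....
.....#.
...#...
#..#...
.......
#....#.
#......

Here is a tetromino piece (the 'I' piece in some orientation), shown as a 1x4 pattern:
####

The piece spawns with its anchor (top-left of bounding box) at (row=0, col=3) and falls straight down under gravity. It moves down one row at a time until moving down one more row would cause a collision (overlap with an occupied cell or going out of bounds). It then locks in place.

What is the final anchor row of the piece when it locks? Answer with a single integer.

Spawn at (row=0, col=3). Try each row:
  row 0: fits
  row 1: fits
  row 2: fits
  row 3: fits
  row 4: fits
  row 5: blocked -> lock at row 4

Answer: 4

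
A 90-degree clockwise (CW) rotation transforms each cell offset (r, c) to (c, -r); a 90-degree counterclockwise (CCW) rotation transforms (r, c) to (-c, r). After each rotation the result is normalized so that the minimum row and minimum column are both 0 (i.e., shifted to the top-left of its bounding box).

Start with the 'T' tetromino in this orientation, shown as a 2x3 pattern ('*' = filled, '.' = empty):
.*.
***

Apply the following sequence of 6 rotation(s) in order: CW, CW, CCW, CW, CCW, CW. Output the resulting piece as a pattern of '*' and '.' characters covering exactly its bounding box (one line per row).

Start:
.*.
***
After rotation 1 (CW):
*.
**
*.
After rotation 2 (CW):
***
.*.
After rotation 3 (CCW):
*.
**
*.
After rotation 4 (CW):
***
.*.
After rotation 5 (CCW):
*.
**
*.
After rotation 6 (CW):
***
.*.

Answer: ***
.*.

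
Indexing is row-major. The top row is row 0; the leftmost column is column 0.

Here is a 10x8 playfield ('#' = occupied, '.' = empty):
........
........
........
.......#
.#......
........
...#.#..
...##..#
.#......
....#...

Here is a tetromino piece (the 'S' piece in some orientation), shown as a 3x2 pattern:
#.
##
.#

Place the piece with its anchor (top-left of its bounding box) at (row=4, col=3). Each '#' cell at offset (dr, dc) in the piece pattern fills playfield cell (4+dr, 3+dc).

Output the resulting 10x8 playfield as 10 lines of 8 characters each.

Fill (4+0,3+0) = (4,3)
Fill (4+1,3+0) = (5,3)
Fill (4+1,3+1) = (5,4)
Fill (4+2,3+1) = (6,4)

Answer: ........
........
........
.......#
.#.#....
...##...
...###..
...##..#
.#......
....#...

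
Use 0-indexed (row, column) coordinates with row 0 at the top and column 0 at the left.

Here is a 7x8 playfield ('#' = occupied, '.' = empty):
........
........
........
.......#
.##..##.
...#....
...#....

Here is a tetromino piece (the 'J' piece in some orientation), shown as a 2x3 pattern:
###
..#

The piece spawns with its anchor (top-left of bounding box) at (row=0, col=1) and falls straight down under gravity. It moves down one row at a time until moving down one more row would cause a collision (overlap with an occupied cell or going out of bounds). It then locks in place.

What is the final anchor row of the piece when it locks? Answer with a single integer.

Answer: 3

Derivation:
Spawn at (row=0, col=1). Try each row:
  row 0: fits
  row 1: fits
  row 2: fits
  row 3: fits
  row 4: blocked -> lock at row 3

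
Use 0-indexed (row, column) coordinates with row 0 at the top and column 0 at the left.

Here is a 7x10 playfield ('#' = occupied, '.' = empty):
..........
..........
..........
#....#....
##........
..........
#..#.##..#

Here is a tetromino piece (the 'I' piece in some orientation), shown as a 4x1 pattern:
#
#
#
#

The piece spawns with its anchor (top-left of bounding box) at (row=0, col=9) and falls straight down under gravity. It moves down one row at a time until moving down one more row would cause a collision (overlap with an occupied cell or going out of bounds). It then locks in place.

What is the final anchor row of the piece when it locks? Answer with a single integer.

Answer: 2

Derivation:
Spawn at (row=0, col=9). Try each row:
  row 0: fits
  row 1: fits
  row 2: fits
  row 3: blocked -> lock at row 2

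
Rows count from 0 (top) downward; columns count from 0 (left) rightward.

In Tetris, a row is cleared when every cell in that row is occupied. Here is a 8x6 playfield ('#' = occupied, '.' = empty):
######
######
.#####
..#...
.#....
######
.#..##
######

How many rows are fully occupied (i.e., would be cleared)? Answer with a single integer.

Answer: 4

Derivation:
Check each row:
  row 0: 0 empty cells -> FULL (clear)
  row 1: 0 empty cells -> FULL (clear)
  row 2: 1 empty cell -> not full
  row 3: 5 empty cells -> not full
  row 4: 5 empty cells -> not full
  row 5: 0 empty cells -> FULL (clear)
  row 6: 3 empty cells -> not full
  row 7: 0 empty cells -> FULL (clear)
Total rows cleared: 4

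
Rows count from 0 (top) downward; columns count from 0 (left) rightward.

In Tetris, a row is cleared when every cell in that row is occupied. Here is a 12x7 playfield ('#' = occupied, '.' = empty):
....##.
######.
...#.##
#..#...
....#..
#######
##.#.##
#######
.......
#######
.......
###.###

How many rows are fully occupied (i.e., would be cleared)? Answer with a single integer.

Check each row:
  row 0: 5 empty cells -> not full
  row 1: 1 empty cell -> not full
  row 2: 4 empty cells -> not full
  row 3: 5 empty cells -> not full
  row 4: 6 empty cells -> not full
  row 5: 0 empty cells -> FULL (clear)
  row 6: 2 empty cells -> not full
  row 7: 0 empty cells -> FULL (clear)
  row 8: 7 empty cells -> not full
  row 9: 0 empty cells -> FULL (clear)
  row 10: 7 empty cells -> not full
  row 11: 1 empty cell -> not full
Total rows cleared: 3

Answer: 3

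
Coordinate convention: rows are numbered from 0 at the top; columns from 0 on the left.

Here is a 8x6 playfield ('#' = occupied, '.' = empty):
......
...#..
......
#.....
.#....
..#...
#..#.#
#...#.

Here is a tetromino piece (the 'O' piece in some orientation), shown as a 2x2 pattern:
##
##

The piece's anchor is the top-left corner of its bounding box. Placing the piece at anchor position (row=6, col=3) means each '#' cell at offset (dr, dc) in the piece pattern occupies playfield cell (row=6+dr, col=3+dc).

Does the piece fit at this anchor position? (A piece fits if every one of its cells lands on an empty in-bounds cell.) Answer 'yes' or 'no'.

Check each piece cell at anchor (6, 3):
  offset (0,0) -> (6,3): occupied ('#') -> FAIL
  offset (0,1) -> (6,4): empty -> OK
  offset (1,0) -> (7,3): empty -> OK
  offset (1,1) -> (7,4): occupied ('#') -> FAIL
All cells valid: no

Answer: no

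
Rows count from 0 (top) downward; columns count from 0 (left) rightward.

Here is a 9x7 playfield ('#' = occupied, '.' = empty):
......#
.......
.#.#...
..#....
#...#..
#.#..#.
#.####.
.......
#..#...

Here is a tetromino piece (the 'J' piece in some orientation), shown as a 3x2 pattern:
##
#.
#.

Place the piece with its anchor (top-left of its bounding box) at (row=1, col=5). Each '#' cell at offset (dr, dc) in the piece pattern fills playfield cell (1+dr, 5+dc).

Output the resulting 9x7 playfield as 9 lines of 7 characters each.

Answer: ......#
.....##
.#.#.#.
..#..#.
#...#..
#.#..#.
#.####.
.......
#..#...

Derivation:
Fill (1+0,5+0) = (1,5)
Fill (1+0,5+1) = (1,6)
Fill (1+1,5+0) = (2,5)
Fill (1+2,5+0) = (3,5)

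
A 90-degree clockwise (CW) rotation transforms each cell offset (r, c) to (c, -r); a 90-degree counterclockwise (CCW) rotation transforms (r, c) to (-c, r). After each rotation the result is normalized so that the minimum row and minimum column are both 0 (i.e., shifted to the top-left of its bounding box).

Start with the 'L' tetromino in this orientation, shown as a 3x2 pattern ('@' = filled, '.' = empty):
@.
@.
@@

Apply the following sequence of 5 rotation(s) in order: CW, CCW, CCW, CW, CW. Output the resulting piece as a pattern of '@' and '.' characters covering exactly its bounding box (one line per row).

Start:
@.
@.
@@
After rotation 1 (CW):
@@@
@..
After rotation 2 (CCW):
@.
@.
@@
After rotation 3 (CCW):
..@
@@@
After rotation 4 (CW):
@.
@.
@@
After rotation 5 (CW):
@@@
@..

Answer: @@@
@..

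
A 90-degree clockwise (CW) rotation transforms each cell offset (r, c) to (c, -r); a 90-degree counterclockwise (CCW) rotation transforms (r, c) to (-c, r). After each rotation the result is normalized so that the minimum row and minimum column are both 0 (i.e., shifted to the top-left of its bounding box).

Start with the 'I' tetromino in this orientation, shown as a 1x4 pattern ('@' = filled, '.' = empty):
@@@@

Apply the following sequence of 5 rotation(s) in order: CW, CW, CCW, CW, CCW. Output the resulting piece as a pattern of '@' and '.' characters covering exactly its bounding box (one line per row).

Answer: @
@
@
@

Derivation:
Start:
@@@@
After rotation 1 (CW):
@
@
@
@
After rotation 2 (CW):
@@@@
After rotation 3 (CCW):
@
@
@
@
After rotation 4 (CW):
@@@@
After rotation 5 (CCW):
@
@
@
@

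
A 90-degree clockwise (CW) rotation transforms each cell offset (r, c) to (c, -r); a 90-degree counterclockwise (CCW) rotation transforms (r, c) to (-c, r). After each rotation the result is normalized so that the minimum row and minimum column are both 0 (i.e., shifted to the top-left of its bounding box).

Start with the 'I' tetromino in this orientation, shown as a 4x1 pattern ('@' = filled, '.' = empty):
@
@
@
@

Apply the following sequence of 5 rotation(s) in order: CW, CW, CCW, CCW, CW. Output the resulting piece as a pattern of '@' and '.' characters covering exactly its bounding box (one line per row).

Start:
@
@
@
@
After rotation 1 (CW):
@@@@
After rotation 2 (CW):
@
@
@
@
After rotation 3 (CCW):
@@@@
After rotation 4 (CCW):
@
@
@
@
After rotation 5 (CW):
@@@@

Answer: @@@@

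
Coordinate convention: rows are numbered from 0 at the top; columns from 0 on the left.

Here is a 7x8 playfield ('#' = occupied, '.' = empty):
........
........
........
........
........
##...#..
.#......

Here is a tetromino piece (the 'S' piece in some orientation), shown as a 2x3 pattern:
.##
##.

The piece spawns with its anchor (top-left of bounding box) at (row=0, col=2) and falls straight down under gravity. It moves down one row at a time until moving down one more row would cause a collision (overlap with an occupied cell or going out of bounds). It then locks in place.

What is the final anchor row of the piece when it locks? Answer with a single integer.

Answer: 5

Derivation:
Spawn at (row=0, col=2). Try each row:
  row 0: fits
  row 1: fits
  row 2: fits
  row 3: fits
  row 4: fits
  row 5: fits
  row 6: blocked -> lock at row 5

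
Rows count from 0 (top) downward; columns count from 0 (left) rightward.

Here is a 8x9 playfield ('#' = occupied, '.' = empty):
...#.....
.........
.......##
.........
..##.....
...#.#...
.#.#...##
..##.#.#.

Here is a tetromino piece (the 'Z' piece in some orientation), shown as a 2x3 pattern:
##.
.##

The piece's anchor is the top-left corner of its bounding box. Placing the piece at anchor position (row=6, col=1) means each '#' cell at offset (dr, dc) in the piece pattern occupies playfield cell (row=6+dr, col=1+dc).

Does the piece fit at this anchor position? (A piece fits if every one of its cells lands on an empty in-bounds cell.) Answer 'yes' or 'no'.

Check each piece cell at anchor (6, 1):
  offset (0,0) -> (6,1): occupied ('#') -> FAIL
  offset (0,1) -> (6,2): empty -> OK
  offset (1,1) -> (7,2): occupied ('#') -> FAIL
  offset (1,2) -> (7,3): occupied ('#') -> FAIL
All cells valid: no

Answer: no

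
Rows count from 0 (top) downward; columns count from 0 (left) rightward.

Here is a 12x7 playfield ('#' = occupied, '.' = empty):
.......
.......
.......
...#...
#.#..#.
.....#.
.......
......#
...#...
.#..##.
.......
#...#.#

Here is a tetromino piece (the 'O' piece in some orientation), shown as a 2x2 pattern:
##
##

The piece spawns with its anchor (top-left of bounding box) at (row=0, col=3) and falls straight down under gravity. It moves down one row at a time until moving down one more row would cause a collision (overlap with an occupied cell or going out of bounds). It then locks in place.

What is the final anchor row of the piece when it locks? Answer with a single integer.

Spawn at (row=0, col=3). Try each row:
  row 0: fits
  row 1: fits
  row 2: blocked -> lock at row 1

Answer: 1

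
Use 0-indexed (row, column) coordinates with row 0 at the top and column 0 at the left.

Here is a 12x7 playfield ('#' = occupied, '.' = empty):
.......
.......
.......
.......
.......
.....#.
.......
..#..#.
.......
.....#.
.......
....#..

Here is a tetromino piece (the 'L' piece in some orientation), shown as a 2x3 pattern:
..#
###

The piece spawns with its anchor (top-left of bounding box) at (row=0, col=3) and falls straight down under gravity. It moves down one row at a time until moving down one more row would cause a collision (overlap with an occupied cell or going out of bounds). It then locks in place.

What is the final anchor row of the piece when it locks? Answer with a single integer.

Answer: 3

Derivation:
Spawn at (row=0, col=3). Try each row:
  row 0: fits
  row 1: fits
  row 2: fits
  row 3: fits
  row 4: blocked -> lock at row 3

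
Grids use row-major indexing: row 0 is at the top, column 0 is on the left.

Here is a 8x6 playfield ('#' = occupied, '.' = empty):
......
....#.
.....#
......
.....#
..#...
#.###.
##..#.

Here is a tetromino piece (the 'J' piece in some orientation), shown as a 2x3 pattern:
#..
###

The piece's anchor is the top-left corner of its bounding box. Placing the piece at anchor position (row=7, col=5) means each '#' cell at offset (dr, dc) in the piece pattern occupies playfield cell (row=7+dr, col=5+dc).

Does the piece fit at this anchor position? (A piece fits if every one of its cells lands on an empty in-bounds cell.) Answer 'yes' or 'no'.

Answer: no

Derivation:
Check each piece cell at anchor (7, 5):
  offset (0,0) -> (7,5): empty -> OK
  offset (1,0) -> (8,5): out of bounds -> FAIL
  offset (1,1) -> (8,6): out of bounds -> FAIL
  offset (1,2) -> (8,7): out of bounds -> FAIL
All cells valid: no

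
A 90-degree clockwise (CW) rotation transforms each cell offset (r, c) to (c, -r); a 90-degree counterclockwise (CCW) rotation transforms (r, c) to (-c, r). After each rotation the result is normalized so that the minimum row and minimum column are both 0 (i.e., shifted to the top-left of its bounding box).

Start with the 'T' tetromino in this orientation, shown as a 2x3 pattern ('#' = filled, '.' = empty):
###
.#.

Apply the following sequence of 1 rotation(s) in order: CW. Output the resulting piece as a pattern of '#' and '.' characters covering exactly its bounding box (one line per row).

Answer: .#
##
.#

Derivation:
Start:
###
.#.
After rotation 1 (CW):
.#
##
.#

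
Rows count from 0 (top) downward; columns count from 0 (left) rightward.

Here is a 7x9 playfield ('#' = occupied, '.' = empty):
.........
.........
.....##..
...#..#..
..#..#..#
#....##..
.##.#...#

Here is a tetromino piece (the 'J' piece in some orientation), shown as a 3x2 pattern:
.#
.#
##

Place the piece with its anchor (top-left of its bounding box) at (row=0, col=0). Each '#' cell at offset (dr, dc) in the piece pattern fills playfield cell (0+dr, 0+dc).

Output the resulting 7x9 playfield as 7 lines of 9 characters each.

Fill (0+0,0+1) = (0,1)
Fill (0+1,0+1) = (1,1)
Fill (0+2,0+0) = (2,0)
Fill (0+2,0+1) = (2,1)

Answer: .#.......
.#.......
##...##..
...#..#..
..#..#..#
#....##..
.##.#...#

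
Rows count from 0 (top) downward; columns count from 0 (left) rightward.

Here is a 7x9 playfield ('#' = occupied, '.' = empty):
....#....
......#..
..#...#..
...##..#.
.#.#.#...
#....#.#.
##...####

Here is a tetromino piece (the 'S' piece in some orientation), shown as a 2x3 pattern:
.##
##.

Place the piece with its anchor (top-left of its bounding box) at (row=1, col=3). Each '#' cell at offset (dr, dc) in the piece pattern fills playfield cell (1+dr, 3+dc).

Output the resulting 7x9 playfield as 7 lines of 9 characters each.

Answer: ....#....
....###..
..###.#..
...##..#.
.#.#.#...
#....#.#.
##...####

Derivation:
Fill (1+0,3+1) = (1,4)
Fill (1+0,3+2) = (1,5)
Fill (1+1,3+0) = (2,3)
Fill (1+1,3+1) = (2,4)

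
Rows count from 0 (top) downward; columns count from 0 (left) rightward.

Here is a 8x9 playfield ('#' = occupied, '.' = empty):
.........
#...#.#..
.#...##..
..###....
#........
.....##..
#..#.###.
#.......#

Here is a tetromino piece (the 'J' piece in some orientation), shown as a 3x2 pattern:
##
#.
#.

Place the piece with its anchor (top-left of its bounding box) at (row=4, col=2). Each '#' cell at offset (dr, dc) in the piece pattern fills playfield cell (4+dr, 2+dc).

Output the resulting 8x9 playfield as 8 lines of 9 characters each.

Fill (4+0,2+0) = (4,2)
Fill (4+0,2+1) = (4,3)
Fill (4+1,2+0) = (5,2)
Fill (4+2,2+0) = (6,2)

Answer: .........
#...#.#..
.#...##..
..###....
#.##.....
..#..##..
#.##.###.
#.......#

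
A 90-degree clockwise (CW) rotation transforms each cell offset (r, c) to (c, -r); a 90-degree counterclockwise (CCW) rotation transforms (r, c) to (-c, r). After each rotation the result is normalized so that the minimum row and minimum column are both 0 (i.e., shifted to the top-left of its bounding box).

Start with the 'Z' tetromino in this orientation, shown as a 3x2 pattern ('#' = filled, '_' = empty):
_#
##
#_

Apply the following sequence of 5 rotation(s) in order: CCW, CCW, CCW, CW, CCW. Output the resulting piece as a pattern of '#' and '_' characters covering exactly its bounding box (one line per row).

Start:
_#
##
#_
After rotation 1 (CCW):
##_
_##
After rotation 2 (CCW):
_#
##
#_
After rotation 3 (CCW):
##_
_##
After rotation 4 (CW):
_#
##
#_
After rotation 5 (CCW):
##_
_##

Answer: ##_
_##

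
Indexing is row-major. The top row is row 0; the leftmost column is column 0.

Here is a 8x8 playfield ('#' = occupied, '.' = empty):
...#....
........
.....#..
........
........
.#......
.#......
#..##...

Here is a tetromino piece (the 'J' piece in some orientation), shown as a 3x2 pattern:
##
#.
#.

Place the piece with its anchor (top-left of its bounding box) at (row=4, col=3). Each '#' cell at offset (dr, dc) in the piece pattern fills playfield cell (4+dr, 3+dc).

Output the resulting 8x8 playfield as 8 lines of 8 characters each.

Fill (4+0,3+0) = (4,3)
Fill (4+0,3+1) = (4,4)
Fill (4+1,3+0) = (5,3)
Fill (4+2,3+0) = (6,3)

Answer: ...#....
........
.....#..
........
...##...
.#.#....
.#.#....
#..##...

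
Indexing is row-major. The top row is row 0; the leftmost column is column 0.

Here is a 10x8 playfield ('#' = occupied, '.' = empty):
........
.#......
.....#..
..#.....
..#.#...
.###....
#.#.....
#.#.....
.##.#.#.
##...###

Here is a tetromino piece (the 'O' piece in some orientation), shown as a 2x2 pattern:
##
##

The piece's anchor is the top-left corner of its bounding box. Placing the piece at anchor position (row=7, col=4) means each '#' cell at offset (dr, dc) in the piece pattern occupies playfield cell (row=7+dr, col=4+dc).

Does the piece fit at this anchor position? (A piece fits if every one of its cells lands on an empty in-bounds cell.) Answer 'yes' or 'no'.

Answer: no

Derivation:
Check each piece cell at anchor (7, 4):
  offset (0,0) -> (7,4): empty -> OK
  offset (0,1) -> (7,5): empty -> OK
  offset (1,0) -> (8,4): occupied ('#') -> FAIL
  offset (1,1) -> (8,5): empty -> OK
All cells valid: no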